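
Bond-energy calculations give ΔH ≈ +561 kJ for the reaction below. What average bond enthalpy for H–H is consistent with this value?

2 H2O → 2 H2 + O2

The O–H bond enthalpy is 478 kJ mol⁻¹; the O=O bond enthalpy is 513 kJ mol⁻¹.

D(H–H) ≈ 419 kJ/mol

Let D be the H–H bond energy.
Σ(broken) = 4×478 = 1912
Σ(formed) = 2×D + 1×513 = 513 + 2D
ΔH = Σ(broken) − Σ(formed) = (1912) − (513 + 2D) = +1399 − 2D
Setting this equal to +561 kJ gives 2D = 838, so D = 419 kJ/mol.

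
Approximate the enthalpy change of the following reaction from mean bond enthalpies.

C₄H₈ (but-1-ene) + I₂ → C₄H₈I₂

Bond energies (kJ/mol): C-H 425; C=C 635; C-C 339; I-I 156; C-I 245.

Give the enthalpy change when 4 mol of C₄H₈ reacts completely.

Bonds broken (reactants):
  C-C: 2 × 339 = 678
  C-H: 8 × 425 = 3400
  C=C: 1 × 635 = 635
  I-I: 1 × 156 = 156
  Σ(broken) = 4869 kJ
Bonds formed (products):
  C-C: 3 × 339 = 1017
  C-H: 8 × 425 = 3400
  C-I: 2 × 245 = 490
  Σ(formed) = 4907 kJ
ΔH = Σ(broken) − Σ(formed) = 4869 − 4907 = −38 kJ
For 4× the reaction as written: 4 × (−38) = −152 kJ

ΔH = −152 kJ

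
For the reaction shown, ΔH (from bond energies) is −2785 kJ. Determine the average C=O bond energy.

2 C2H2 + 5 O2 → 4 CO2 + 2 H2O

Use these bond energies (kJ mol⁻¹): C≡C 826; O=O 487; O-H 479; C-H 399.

Let D be the C=O bond energy.
Σ(broken) = 2×826 + 4×399 + 5×487 = 5683
Σ(formed) = 8×D + 4×479 = 1916 + 8D
ΔH = Σ(broken) − Σ(formed) = (5683) − (1916 + 8D) = +3767 − 8D
Setting this equal to −2785 kJ gives 8D = 6552, so D = 819 kJ/mol.

D(C=O) ≈ 819 kJ/mol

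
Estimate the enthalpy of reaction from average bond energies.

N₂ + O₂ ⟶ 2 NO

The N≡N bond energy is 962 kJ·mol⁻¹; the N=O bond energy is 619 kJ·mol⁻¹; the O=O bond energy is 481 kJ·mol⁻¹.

ΔH ≈ +205 kJ

Bonds broken (reactants):
  N≡N: 1 × 962 = 962
  O=O: 1 × 481 = 481
  Σ(broken) = 1443 kJ
Bonds formed (products):
  N=O: 2 × 619 = 1238
  Σ(formed) = 1238 kJ
ΔH = Σ(broken) − Σ(formed) = 1443 − 1238 = +205 kJ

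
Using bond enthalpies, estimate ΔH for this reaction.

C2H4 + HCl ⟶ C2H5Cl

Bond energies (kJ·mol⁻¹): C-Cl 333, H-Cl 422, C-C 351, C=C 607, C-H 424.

Bonds broken (reactants):
  C-H: 4 × 424 = 1696
  C=C: 1 × 607 = 607
  H-Cl: 1 × 422 = 422
  Σ(broken) = 2725 kJ
Bonds formed (products):
  C-C: 1 × 351 = 351
  C-Cl: 1 × 333 = 333
  C-H: 5 × 424 = 2120
  Σ(formed) = 2804 kJ
ΔH = Σ(broken) − Σ(formed) = 2725 − 2804 = −79 kJ

ΔH ≈ −79 kJ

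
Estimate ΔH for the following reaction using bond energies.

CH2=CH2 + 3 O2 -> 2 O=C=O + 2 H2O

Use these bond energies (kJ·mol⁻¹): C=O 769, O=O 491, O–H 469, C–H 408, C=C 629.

Bonds broken (reactants):
  C–H: 4 × 408 = 1632
  C=C: 1 × 629 = 629
  O=O: 3 × 491 = 1473
  Σ(broken) = 3734 kJ
Bonds formed (products):
  C=O: 4 × 769 = 3076
  O–H: 4 × 469 = 1876
  Σ(formed) = 4952 kJ
ΔH = Σ(broken) − Σ(formed) = 3734 − 4952 = −1218 kJ

ΔH ≈ −1218 kJ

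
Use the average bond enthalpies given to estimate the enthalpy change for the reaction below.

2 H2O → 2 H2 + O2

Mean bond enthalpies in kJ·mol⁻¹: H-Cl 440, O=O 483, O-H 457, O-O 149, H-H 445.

ΔH ≈ +455 kJ

Bonds broken (reactants):
  O-H: 4 × 457 = 1828
  Σ(broken) = 1828 kJ
Bonds formed (products):
  H-H: 2 × 445 = 890
  O=O: 1 × 483 = 483
  Σ(formed) = 1373 kJ
ΔH = Σ(broken) − Σ(formed) = 1828 − 1373 = +455 kJ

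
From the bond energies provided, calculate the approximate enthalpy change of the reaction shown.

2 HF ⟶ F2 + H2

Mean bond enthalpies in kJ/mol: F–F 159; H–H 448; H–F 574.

ΔH ≈ +541 kJ

Bonds broken (reactants):
  H–F: 2 × 574 = 1148
  Σ(broken) = 1148 kJ
Bonds formed (products):
  F–F: 1 × 159 = 159
  H–H: 1 × 448 = 448
  Σ(formed) = 607 kJ
ΔH = Σ(broken) − Σ(formed) = 1148 − 607 = +541 kJ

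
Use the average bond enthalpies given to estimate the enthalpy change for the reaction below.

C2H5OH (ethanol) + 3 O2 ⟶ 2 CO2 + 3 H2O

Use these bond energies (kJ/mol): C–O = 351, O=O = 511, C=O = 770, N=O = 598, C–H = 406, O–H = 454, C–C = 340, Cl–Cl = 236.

ΔH ≈ −1096 kJ

Bonds broken (reactants):
  C–C: 1 × 340 = 340
  C–H: 5 × 406 = 2030
  C–O: 1 × 351 = 351
  O–H: 1 × 454 = 454
  O=O: 3 × 511 = 1533
  Σ(broken) = 4708 kJ
Bonds formed (products):
  C=O: 4 × 770 = 3080
  O–H: 6 × 454 = 2724
  Σ(formed) = 5804 kJ
ΔH = Σ(broken) − Σ(formed) = 4708 − 5804 = −1096 kJ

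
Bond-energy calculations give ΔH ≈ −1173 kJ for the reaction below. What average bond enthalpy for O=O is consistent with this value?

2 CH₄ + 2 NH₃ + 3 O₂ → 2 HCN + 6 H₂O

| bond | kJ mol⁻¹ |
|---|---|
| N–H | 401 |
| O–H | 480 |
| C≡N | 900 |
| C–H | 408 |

D(O=O) ≈ 511 kJ/mol

Let D be the O=O bond energy.
Σ(broken) = 8×408 + 6×401 + 3×D = 5670 + 3D
Σ(formed) = 2×900 + 2×408 + 12×480 = 8376
ΔH = Σ(broken) − Σ(formed) = (5670 + 3D) − (8376) = −2706 + 3D
Setting this equal to −1173 kJ gives 3D = 1533, so D = 511 kJ/mol.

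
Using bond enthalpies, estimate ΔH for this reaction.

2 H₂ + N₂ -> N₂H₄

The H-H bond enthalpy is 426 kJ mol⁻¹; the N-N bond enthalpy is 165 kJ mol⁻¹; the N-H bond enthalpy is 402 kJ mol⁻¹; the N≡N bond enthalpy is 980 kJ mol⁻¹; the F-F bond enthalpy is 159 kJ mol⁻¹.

Bonds broken (reactants):
  H-H: 2 × 426 = 852
  N≡N: 1 × 980 = 980
  Σ(broken) = 1832 kJ
Bonds formed (products):
  N-H: 4 × 402 = 1608
  N-N: 1 × 165 = 165
  Σ(formed) = 1773 kJ
ΔH = Σ(broken) − Σ(formed) = 1832 − 1773 = +59 kJ

ΔH ≈ +59 kJ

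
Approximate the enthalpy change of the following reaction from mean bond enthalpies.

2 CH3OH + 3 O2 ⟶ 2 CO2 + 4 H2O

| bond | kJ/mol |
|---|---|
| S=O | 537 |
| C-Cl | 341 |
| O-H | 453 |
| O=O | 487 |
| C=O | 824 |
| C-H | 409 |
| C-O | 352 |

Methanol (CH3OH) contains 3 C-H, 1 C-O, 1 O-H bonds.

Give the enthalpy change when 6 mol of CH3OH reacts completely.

ΔH = −4185 kJ

Bonds broken (reactants):
  C-H: 6 × 409 = 2454
  C-O: 2 × 352 = 704
  O-H: 2 × 453 = 906
  O=O: 3 × 487 = 1461
  Σ(broken) = 5525 kJ
Bonds formed (products):
  C=O: 4 × 824 = 3296
  O-H: 8 × 453 = 3624
  Σ(formed) = 6920 kJ
ΔH = Σ(broken) − Σ(formed) = 5525 − 6920 = −1395 kJ
For 3× the reaction as written: 3 × (−1395) = −4185 kJ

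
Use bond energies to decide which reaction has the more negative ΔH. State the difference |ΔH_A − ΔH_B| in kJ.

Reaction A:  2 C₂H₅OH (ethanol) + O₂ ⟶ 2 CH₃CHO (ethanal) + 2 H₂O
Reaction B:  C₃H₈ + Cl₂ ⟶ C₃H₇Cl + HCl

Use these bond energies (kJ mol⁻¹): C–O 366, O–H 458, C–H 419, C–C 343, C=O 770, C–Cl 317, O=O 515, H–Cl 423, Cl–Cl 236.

Reaction A, by 286 kJ

Reaction A:
  Bonds broken (reactants):
    C–C: 2 × 343 = 686
    C–H: 10 × 419 = 4190
    C–O: 2 × 366 = 732
    O–H: 2 × 458 = 916
    O=O: 1 × 515 = 515
    Σ(broken) = 7039 kJ
  Bonds formed (products):
    C–C: 2 × 343 = 686
    C–H: 8 × 419 = 3352
    C=O: 2 × 770 = 1540
    O–H: 4 × 458 = 1832
    Σ(formed) = 7410 kJ
  ΔH_A = 7039 − 7410 = −371 kJ
Reaction B:
  Bonds broken (reactants):
    C–C: 2 × 343 = 686
    C–H: 8 × 419 = 3352
    Cl–Cl: 1 × 236 = 236
    Σ(broken) = 4274 kJ
  Bonds formed (products):
    C–C: 2 × 343 = 686
    C–Cl: 1 × 317 = 317
    C–H: 7 × 419 = 2933
    H–Cl: 1 × 423 = 423
    Σ(formed) = 4359 kJ
  ΔH_B = 4274 − 4359 = −85 kJ
ΔH_A − ΔH_B = −286 kJ, so reaction A has the more negative ΔH; |ΔH_A − ΔH_B| = 286 kJ.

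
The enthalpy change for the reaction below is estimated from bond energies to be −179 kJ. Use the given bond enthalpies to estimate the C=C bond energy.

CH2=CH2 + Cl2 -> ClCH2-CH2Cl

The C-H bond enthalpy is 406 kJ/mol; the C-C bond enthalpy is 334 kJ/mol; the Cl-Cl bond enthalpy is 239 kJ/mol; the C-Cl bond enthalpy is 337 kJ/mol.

Let D be the C=C bond energy.
Σ(broken) = 4×406 + 1×D + 1×239 = 1863 + D
Σ(formed) = 1×334 + 2×337 + 4×406 = 2632
ΔH = Σ(broken) − Σ(formed) = (1863 + D) − (2632) = −769 + D
Setting this equal to −179 kJ gives D = 590 kJ/mol.

D(C=C) ≈ 590 kJ/mol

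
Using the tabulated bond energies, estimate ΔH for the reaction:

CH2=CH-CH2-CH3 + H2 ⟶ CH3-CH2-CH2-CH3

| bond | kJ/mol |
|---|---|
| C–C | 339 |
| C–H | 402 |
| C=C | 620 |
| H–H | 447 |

ΔH ≈ −76 kJ

Bonds broken (reactants):
  C–C: 2 × 339 = 678
  C–H: 8 × 402 = 3216
  C=C: 1 × 620 = 620
  H–H: 1 × 447 = 447
  Σ(broken) = 4961 kJ
Bonds formed (products):
  C–C: 3 × 339 = 1017
  C–H: 10 × 402 = 4020
  Σ(formed) = 5037 kJ
ΔH = Σ(broken) − Σ(formed) = 4961 − 5037 = −76 kJ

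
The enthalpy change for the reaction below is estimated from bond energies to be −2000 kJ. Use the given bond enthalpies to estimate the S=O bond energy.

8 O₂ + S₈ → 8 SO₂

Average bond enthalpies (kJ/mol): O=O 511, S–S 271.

D(S=O) ≈ 516 kJ/mol

Let D be the S=O bond energy.
Σ(broken) = 8×511 + 8×271 = 6256
Σ(formed) = 16×D = 16D
ΔH = Σ(broken) − Σ(formed) = (6256) − (16D) = +6256 − 16D
Setting this equal to −2000 kJ gives 16D = 8256, so D = 516 kJ/mol.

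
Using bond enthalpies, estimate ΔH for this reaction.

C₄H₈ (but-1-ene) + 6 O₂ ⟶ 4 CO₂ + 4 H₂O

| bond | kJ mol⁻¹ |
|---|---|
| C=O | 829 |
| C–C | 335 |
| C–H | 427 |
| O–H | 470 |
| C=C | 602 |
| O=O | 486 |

ΔH ≈ −2788 kJ

Bonds broken (reactants):
  C–C: 2 × 335 = 670
  C–H: 8 × 427 = 3416
  C=C: 1 × 602 = 602
  O=O: 6 × 486 = 2916
  Σ(broken) = 7604 kJ
Bonds formed (products):
  C=O: 8 × 829 = 6632
  O–H: 8 × 470 = 3760
  Σ(formed) = 10392 kJ
ΔH = Σ(broken) − Σ(formed) = 7604 − 10392 = −2788 kJ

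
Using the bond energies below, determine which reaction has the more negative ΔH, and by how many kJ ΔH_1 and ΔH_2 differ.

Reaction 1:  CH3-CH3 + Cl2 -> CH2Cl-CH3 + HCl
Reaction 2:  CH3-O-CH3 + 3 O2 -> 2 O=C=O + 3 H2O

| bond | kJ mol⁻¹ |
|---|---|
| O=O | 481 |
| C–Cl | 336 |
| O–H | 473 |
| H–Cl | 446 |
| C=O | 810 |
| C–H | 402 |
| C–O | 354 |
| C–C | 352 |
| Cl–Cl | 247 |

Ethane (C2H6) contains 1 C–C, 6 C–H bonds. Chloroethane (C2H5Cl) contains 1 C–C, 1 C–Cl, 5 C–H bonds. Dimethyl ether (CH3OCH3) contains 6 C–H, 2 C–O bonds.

Reaction 1:
  Bonds broken (reactants):
    C–C: 1 × 352 = 352
    C–H: 6 × 402 = 2412
    Cl–Cl: 1 × 247 = 247
    Σ(broken) = 3011 kJ
  Bonds formed (products):
    C–C: 1 × 352 = 352
    C–Cl: 1 × 336 = 336
    C–H: 5 × 402 = 2010
    H–Cl: 1 × 446 = 446
    Σ(formed) = 3144 kJ
  ΔH_1 = 3011 − 3144 = −133 kJ
Reaction 2:
  Bonds broken (reactants):
    C–H: 6 × 402 = 2412
    C–O: 2 × 354 = 708
    O=O: 3 × 481 = 1443
    Σ(broken) = 4563 kJ
  Bonds formed (products):
    C=O: 4 × 810 = 3240
    O–H: 6 × 473 = 2838
    Σ(formed) = 6078 kJ
  ΔH_2 = 4563 − 6078 = −1515 kJ
ΔH_1 − ΔH_2 = +1382 kJ, so reaction 2 has the more negative ΔH; |ΔH_1 − ΔH_2| = 1382 kJ.

Reaction 2, by 1382 kJ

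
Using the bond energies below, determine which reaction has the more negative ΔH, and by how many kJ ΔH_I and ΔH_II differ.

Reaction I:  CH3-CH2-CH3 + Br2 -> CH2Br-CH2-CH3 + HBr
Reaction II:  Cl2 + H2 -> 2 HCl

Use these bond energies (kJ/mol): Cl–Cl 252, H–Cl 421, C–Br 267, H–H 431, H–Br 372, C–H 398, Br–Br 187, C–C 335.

Reaction I:
  Bonds broken (reactants):
    Br–Br: 1 × 187 = 187
    C–C: 2 × 335 = 670
    C–H: 8 × 398 = 3184
    Σ(broken) = 4041 kJ
  Bonds formed (products):
    C–Br: 1 × 267 = 267
    C–C: 2 × 335 = 670
    C–H: 7 × 398 = 2786
    H–Br: 1 × 372 = 372
    Σ(formed) = 4095 kJ
  ΔH_I = 4041 − 4095 = −54 kJ
Reaction II:
  Bonds broken (reactants):
    Cl–Cl: 1 × 252 = 252
    H–H: 1 × 431 = 431
    Σ(broken) = 683 kJ
  Bonds formed (products):
    H–Cl: 2 × 421 = 842
    Σ(formed) = 842 kJ
  ΔH_II = 683 − 842 = −159 kJ
ΔH_I − ΔH_II = +105 kJ, so reaction II has the more negative ΔH; |ΔH_I − ΔH_II| = 105 kJ.

Reaction II, by 105 kJ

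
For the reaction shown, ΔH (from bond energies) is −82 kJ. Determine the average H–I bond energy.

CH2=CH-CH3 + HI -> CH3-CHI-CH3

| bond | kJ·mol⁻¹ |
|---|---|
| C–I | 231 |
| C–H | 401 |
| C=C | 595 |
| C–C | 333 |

Let D be the H–I bond energy.
Σ(broken) = 1×333 + 6×401 + 1×595 + 1×D = 3334 + D
Σ(formed) = 2×333 + 7×401 + 1×231 = 3704
ΔH = Σ(broken) − Σ(formed) = (3334 + D) − (3704) = −370 + D
Setting this equal to −82 kJ gives D = 288 kJ/mol.

D(H–I) ≈ 288 kJ/mol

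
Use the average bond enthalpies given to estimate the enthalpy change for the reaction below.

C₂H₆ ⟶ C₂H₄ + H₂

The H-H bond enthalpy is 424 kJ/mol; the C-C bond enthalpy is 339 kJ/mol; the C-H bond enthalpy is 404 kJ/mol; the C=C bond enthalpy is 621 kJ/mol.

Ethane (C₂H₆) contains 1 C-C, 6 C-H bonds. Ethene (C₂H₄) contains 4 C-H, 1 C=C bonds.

Bonds broken (reactants):
  C-C: 1 × 339 = 339
  C-H: 6 × 404 = 2424
  Σ(broken) = 2763 kJ
Bonds formed (products):
  C-H: 4 × 404 = 1616
  C=C: 1 × 621 = 621
  H-H: 1 × 424 = 424
  Σ(formed) = 2661 kJ
ΔH = Σ(broken) − Σ(formed) = 2763 − 2661 = +102 kJ

ΔH ≈ +102 kJ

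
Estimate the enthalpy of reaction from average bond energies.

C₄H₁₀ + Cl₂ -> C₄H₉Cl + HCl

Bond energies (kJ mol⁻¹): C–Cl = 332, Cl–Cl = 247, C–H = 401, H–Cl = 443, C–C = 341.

Bonds broken (reactants):
  C–C: 3 × 341 = 1023
  C–H: 10 × 401 = 4010
  Cl–Cl: 1 × 247 = 247
  Σ(broken) = 5280 kJ
Bonds formed (products):
  C–C: 3 × 341 = 1023
  C–Cl: 1 × 332 = 332
  C–H: 9 × 401 = 3609
  H–Cl: 1 × 443 = 443
  Σ(formed) = 5407 kJ
ΔH = Σ(broken) − Σ(formed) = 5280 − 5407 = −127 kJ

ΔH ≈ −127 kJ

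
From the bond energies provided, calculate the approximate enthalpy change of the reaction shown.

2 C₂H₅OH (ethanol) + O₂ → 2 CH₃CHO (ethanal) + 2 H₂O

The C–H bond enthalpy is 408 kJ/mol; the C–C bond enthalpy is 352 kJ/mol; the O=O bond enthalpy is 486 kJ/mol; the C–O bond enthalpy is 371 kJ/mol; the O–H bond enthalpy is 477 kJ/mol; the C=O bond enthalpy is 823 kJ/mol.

Bonds broken (reactants):
  C–C: 2 × 352 = 704
  C–H: 10 × 408 = 4080
  C–O: 2 × 371 = 742
  O–H: 2 × 477 = 954
  O=O: 1 × 486 = 486
  Σ(broken) = 6966 kJ
Bonds formed (products):
  C–C: 2 × 352 = 704
  C–H: 8 × 408 = 3264
  C=O: 2 × 823 = 1646
  O–H: 4 × 477 = 1908
  Σ(formed) = 7522 kJ
ΔH = Σ(broken) − Σ(formed) = 6966 − 7522 = −556 kJ

ΔH ≈ −556 kJ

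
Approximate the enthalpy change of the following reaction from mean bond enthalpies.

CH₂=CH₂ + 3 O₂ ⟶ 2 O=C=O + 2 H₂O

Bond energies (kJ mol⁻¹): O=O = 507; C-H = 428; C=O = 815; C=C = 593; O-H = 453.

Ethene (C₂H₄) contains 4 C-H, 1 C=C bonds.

ΔH ≈ −1246 kJ

Bonds broken (reactants):
  C-H: 4 × 428 = 1712
  C=C: 1 × 593 = 593
  O=O: 3 × 507 = 1521
  Σ(broken) = 3826 kJ
Bonds formed (products):
  C=O: 4 × 815 = 3260
  O-H: 4 × 453 = 1812
  Σ(formed) = 5072 kJ
ΔH = Σ(broken) − Σ(formed) = 3826 − 5072 = −1246 kJ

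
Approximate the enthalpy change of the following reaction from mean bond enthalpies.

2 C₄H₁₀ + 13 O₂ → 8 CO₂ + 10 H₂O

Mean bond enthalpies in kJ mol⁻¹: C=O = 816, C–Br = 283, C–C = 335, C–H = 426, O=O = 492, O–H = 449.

Bonds broken (reactants):
  C–C: 6 × 335 = 2010
  C–H: 20 × 426 = 8520
  O=O: 13 × 492 = 6396
  Σ(broken) = 16926 kJ
Bonds formed (products):
  C=O: 16 × 816 = 13056
  O–H: 20 × 449 = 8980
  Σ(formed) = 22036 kJ
ΔH = Σ(broken) − Σ(formed) = 16926 − 22036 = −5110 kJ

ΔH ≈ −5110 kJ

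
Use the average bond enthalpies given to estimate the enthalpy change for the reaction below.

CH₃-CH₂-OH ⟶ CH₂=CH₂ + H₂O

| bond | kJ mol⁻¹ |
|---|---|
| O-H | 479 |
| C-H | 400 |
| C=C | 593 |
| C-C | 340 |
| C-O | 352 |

ΔH ≈ +20 kJ

Bonds broken (reactants):
  C-C: 1 × 340 = 340
  C-H: 5 × 400 = 2000
  C-O: 1 × 352 = 352
  O-H: 1 × 479 = 479
  Σ(broken) = 3171 kJ
Bonds formed (products):
  C-H: 4 × 400 = 1600
  C=C: 1 × 593 = 593
  O-H: 2 × 479 = 958
  Σ(formed) = 3151 kJ
ΔH = Σ(broken) − Σ(formed) = 3171 − 3151 = +20 kJ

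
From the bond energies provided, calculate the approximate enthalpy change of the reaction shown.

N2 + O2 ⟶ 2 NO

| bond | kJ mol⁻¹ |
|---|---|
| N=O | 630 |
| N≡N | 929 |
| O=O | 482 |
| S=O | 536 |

Bonds broken (reactants):
  N≡N: 1 × 929 = 929
  O=O: 1 × 482 = 482
  Σ(broken) = 1411 kJ
Bonds formed (products):
  N=O: 2 × 630 = 1260
  Σ(formed) = 1260 kJ
ΔH = Σ(broken) − Σ(formed) = 1411 − 1260 = +151 kJ

ΔH ≈ +151 kJ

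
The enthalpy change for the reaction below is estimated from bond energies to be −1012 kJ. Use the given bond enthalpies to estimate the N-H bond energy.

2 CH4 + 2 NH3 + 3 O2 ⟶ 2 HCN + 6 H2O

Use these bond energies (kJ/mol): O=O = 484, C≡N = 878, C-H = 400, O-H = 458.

Let D be the N-H bond energy.
Σ(broken) = 8×400 + 6×D + 3×484 = 4652 + 6D
Σ(formed) = 2×878 + 2×400 + 12×458 = 8052
ΔH = Σ(broken) − Σ(formed) = (4652 + 6D) − (8052) = −3400 + 6D
Setting this equal to −1012 kJ gives 6D = 2388, so D = 398 kJ/mol.

D(N-H) ≈ 398 kJ/mol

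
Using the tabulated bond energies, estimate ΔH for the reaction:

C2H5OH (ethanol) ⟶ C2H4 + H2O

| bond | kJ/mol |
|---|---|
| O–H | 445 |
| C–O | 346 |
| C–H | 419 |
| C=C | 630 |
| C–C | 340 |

Bonds broken (reactants):
  C–C: 1 × 340 = 340
  C–H: 5 × 419 = 2095
  C–O: 1 × 346 = 346
  O–H: 1 × 445 = 445
  Σ(broken) = 3226 kJ
Bonds formed (products):
  C–H: 4 × 419 = 1676
  C=C: 1 × 630 = 630
  O–H: 2 × 445 = 890
  Σ(formed) = 3196 kJ
ΔH = Σ(broken) − Σ(formed) = 3226 − 3196 = +30 kJ

ΔH ≈ +30 kJ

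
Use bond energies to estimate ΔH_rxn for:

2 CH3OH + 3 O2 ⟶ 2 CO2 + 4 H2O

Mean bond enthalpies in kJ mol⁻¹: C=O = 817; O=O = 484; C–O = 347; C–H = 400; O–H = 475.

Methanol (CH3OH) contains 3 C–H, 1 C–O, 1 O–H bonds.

ΔH ≈ −1572 kJ

Bonds broken (reactants):
  C–H: 6 × 400 = 2400
  C–O: 2 × 347 = 694
  O–H: 2 × 475 = 950
  O=O: 3 × 484 = 1452
  Σ(broken) = 5496 kJ
Bonds formed (products):
  C=O: 4 × 817 = 3268
  O–H: 8 × 475 = 3800
  Σ(formed) = 7068 kJ
ΔH = Σ(broken) − Σ(formed) = 5496 − 7068 = −1572 kJ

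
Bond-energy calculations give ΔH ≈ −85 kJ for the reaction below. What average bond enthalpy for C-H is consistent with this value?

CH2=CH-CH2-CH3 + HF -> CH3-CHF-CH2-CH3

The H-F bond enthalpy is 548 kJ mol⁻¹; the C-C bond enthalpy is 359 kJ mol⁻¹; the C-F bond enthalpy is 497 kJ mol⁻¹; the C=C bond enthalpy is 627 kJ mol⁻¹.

Let D be the C-H bond energy.
Σ(broken) = 2×359 + 8×D + 1×627 + 1×548 = 1893 + 8D
Σ(formed) = 3×359 + 1×497 + 9×D = 1574 + 9D
ΔH = Σ(broken) − Σ(formed) = (1893 + 8D) − (1574 + 9D) = +319 − D
Setting this equal to −85 kJ gives D = 404 kJ/mol.

D(C-H) ≈ 404 kJ/mol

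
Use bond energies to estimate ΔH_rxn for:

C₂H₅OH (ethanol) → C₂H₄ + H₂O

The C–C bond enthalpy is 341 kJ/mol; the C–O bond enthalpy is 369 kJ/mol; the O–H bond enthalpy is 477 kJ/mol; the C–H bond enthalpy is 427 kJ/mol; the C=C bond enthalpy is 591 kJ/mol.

Bonds broken (reactants):
  C–C: 1 × 341 = 341
  C–H: 5 × 427 = 2135
  C–O: 1 × 369 = 369
  O–H: 1 × 477 = 477
  Σ(broken) = 3322 kJ
Bonds formed (products):
  C–H: 4 × 427 = 1708
  C=C: 1 × 591 = 591
  O–H: 2 × 477 = 954
  Σ(formed) = 3253 kJ
ΔH = Σ(broken) − Σ(formed) = 3322 − 3253 = +69 kJ

ΔH ≈ +69 kJ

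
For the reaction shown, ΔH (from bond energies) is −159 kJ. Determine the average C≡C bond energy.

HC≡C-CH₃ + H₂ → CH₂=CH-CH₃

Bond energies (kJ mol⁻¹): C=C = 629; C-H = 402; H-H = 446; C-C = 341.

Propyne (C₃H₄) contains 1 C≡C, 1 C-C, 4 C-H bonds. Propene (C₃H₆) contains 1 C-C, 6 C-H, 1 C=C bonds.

Let D be the C≡C bond energy.
Σ(broken) = 1×D + 1×341 + 4×402 + 1×446 = 2395 + D
Σ(formed) = 1×341 + 6×402 + 1×629 = 3382
ΔH = Σ(broken) − Σ(formed) = (2395 + D) − (3382) = −987 + D
Setting this equal to −159 kJ gives D = 828 kJ/mol.

D(C≡C) ≈ 828 kJ/mol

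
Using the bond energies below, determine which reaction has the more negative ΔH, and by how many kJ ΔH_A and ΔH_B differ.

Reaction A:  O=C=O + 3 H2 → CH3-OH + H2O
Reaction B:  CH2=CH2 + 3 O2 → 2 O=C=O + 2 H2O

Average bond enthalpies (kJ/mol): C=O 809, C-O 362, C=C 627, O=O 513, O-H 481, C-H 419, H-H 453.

Reaction A:
  Bonds broken (reactants):
    C=O: 2 × 809 = 1618
    H-H: 3 × 453 = 1359
    Σ(broken) = 2977 kJ
  Bonds formed (products):
    C-H: 3 × 419 = 1257
    C-O: 1 × 362 = 362
    O-H: 3 × 481 = 1443
    Σ(formed) = 3062 kJ
  ΔH_A = 2977 − 3062 = −85 kJ
Reaction B:
  Bonds broken (reactants):
    C-H: 4 × 419 = 1676
    C=C: 1 × 627 = 627
    O=O: 3 × 513 = 1539
    Σ(broken) = 3842 kJ
  Bonds formed (products):
    C=O: 4 × 809 = 3236
    O-H: 4 × 481 = 1924
    Σ(formed) = 5160 kJ
  ΔH_B = 3842 − 5160 = −1318 kJ
ΔH_A − ΔH_B = +1233 kJ, so reaction B has the more negative ΔH; |ΔH_A − ΔH_B| = 1233 kJ.

Reaction B, by 1233 kJ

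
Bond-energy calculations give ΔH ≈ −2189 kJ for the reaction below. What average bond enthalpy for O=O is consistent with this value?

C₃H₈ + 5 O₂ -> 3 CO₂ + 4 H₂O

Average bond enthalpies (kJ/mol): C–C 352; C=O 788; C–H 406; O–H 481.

Let D be the O=O bond energy.
Σ(broken) = 2×352 + 8×406 + 5×D = 3952 + 5D
Σ(formed) = 6×788 + 8×481 = 8576
ΔH = Σ(broken) − Σ(formed) = (3952 + 5D) − (8576) = −4624 + 5D
Setting this equal to −2189 kJ gives 5D = 2435, so D = 487 kJ/mol.

D(O=O) ≈ 487 kJ/mol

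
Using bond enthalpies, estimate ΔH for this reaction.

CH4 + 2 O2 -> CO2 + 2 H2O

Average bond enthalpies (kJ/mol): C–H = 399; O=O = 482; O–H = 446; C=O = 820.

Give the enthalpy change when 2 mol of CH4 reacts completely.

Bonds broken (reactants):
  C–H: 4 × 399 = 1596
  O=O: 2 × 482 = 964
  Σ(broken) = 2560 kJ
Bonds formed (products):
  C=O: 2 × 820 = 1640
  O–H: 4 × 446 = 1784
  Σ(formed) = 3424 kJ
ΔH = Σ(broken) − Σ(formed) = 2560 − 3424 = −864 kJ
For 2× the reaction as written: 2 × (−864) = −1728 kJ

ΔH = −1728 kJ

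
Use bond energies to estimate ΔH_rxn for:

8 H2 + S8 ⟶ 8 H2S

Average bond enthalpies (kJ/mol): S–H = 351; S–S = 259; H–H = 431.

ΔH ≈ −96 kJ

Bonds broken (reactants):
  H–H: 8 × 431 = 3448
  S–S: 8 × 259 = 2072
  Σ(broken) = 5520 kJ
Bonds formed (products):
  S–H: 16 × 351 = 5616
  Σ(formed) = 5616 kJ
ΔH = Σ(broken) − Σ(formed) = 5520 − 5616 = −96 kJ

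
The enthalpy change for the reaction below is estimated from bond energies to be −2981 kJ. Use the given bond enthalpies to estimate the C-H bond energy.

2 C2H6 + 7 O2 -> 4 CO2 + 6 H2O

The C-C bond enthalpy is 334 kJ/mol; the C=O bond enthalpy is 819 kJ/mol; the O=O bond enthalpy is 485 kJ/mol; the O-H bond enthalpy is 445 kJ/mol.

D(C-H) ≈ 404 kJ/mol

Let D be the C-H bond energy.
Σ(broken) = 2×334 + 12×D + 7×485 = 4063 + 12D
Σ(formed) = 8×819 + 12×445 = 11892
ΔH = Σ(broken) − Σ(formed) = (4063 + 12D) − (11892) = −7829 + 12D
Setting this equal to −2981 kJ gives 12D = 4848, so D = 404 kJ/mol.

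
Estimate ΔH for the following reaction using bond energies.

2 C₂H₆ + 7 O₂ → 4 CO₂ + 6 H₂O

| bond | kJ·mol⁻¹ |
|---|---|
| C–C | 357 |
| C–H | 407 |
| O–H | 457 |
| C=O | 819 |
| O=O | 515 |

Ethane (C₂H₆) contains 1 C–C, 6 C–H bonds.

ΔH ≈ −2833 kJ

Bonds broken (reactants):
  C–C: 2 × 357 = 714
  C–H: 12 × 407 = 4884
  O=O: 7 × 515 = 3605
  Σ(broken) = 9203 kJ
Bonds formed (products):
  C=O: 8 × 819 = 6552
  O–H: 12 × 457 = 5484
  Σ(formed) = 12036 kJ
ΔH = Σ(broken) − Σ(formed) = 9203 − 12036 = −2833 kJ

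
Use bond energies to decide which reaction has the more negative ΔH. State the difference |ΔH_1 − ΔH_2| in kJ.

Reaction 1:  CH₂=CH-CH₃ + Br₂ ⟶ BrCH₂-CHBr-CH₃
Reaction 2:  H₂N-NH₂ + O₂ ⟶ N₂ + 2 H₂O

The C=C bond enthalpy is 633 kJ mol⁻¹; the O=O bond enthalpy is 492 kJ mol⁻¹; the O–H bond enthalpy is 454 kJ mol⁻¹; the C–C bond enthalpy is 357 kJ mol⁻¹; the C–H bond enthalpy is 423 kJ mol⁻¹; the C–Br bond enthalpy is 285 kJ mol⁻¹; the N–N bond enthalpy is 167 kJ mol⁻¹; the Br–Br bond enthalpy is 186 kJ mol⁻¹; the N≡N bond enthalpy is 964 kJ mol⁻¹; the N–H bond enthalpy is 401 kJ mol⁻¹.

Reaction 1:
  Bonds broken (reactants):
    Br–Br: 1 × 186 = 186
    C–C: 1 × 357 = 357
    C–H: 6 × 423 = 2538
    C=C: 1 × 633 = 633
    Σ(broken) = 3714 kJ
  Bonds formed (products):
    C–Br: 2 × 285 = 570
    C–C: 2 × 357 = 714
    C–H: 6 × 423 = 2538
    Σ(formed) = 3822 kJ
  ΔH_1 = 3714 − 3822 = −108 kJ
Reaction 2:
  Bonds broken (reactants):
    N–H: 4 × 401 = 1604
    N–N: 1 × 167 = 167
    O=O: 1 × 492 = 492
    Σ(broken) = 2263 kJ
  Bonds formed (products):
    N≡N: 1 × 964 = 964
    O–H: 4 × 454 = 1816
    Σ(formed) = 2780 kJ
  ΔH_2 = 2263 − 2780 = −517 kJ
ΔH_1 − ΔH_2 = +409 kJ, so reaction 2 has the more negative ΔH; |ΔH_1 − ΔH_2| = 409 kJ.

Reaction 2, by 409 kJ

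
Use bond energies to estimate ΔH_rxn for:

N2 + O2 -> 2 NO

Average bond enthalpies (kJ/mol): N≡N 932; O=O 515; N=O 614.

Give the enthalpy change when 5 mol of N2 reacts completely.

Bonds broken (reactants):
  N≡N: 1 × 932 = 932
  O=O: 1 × 515 = 515
  Σ(broken) = 1447 kJ
Bonds formed (products):
  N=O: 2 × 614 = 1228
  Σ(formed) = 1228 kJ
ΔH = Σ(broken) − Σ(formed) = 1447 − 1228 = +219 kJ
For 5× the reaction as written: 5 × (+219) = +1095 kJ

ΔH = +1095 kJ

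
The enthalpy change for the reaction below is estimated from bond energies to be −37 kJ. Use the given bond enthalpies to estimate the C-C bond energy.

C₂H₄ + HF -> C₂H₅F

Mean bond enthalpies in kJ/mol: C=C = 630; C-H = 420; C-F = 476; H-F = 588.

Let D be the C-C bond energy.
Σ(broken) = 4×420 + 1×630 + 1×588 = 2898
Σ(formed) = 1×D + 1×476 + 5×420 = 2576 + D
ΔH = Σ(broken) − Σ(formed) = (2898) − (2576 + D) = +322 − D
Setting this equal to −37 kJ gives D = 359 kJ/mol.

D(C-C) ≈ 359 kJ/mol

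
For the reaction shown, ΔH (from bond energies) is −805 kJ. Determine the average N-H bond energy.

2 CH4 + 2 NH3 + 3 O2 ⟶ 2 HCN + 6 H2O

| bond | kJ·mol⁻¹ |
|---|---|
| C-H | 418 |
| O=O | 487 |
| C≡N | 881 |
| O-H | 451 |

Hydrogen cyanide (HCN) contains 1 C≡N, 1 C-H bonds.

D(N-H) ≈ 400 kJ/mol

Let D be the N-H bond energy.
Σ(broken) = 8×418 + 6×D + 3×487 = 4805 + 6D
Σ(formed) = 2×881 + 2×418 + 12×451 = 8010
ΔH = Σ(broken) − Σ(formed) = (4805 + 6D) − (8010) = −3205 + 6D
Setting this equal to −805 kJ gives 6D = 2400, so D = 400 kJ/mol.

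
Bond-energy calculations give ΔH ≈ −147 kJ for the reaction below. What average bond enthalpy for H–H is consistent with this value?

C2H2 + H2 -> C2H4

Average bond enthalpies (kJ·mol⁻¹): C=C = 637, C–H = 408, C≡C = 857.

Let D be the H–H bond energy.
Σ(broken) = 1×857 + 2×408 + 1×D = 1673 + D
Σ(formed) = 4×408 + 1×637 = 2269
ΔH = Σ(broken) − Σ(formed) = (1673 + D) − (2269) = −596 + D
Setting this equal to −147 kJ gives D = 449 kJ/mol.

D(H–H) ≈ 449 kJ/mol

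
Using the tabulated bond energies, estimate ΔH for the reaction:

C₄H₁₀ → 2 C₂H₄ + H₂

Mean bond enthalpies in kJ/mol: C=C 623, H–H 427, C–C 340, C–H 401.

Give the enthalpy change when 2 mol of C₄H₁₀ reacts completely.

Bonds broken (reactants):
  C–C: 3 × 340 = 1020
  C–H: 10 × 401 = 4010
  Σ(broken) = 5030 kJ
Bonds formed (products):
  C–H: 8 × 401 = 3208
  C=C: 2 × 623 = 1246
  H–H: 1 × 427 = 427
  Σ(formed) = 4881 kJ
ΔH = Σ(broken) − Σ(formed) = 5030 − 4881 = +149 kJ
For 2× the reaction as written: 2 × (+149) = +298 kJ

ΔH = +298 kJ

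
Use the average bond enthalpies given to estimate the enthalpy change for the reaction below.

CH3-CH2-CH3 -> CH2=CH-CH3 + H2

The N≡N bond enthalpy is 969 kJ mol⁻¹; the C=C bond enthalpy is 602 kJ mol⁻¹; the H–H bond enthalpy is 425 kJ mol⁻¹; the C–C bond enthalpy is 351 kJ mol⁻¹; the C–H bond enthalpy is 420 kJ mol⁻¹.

Bonds broken (reactants):
  C–C: 2 × 351 = 702
  C–H: 8 × 420 = 3360
  Σ(broken) = 4062 kJ
Bonds formed (products):
  C–C: 1 × 351 = 351
  C–H: 6 × 420 = 2520
  C=C: 1 × 602 = 602
  H–H: 1 × 425 = 425
  Σ(formed) = 3898 kJ
ΔH = Σ(broken) − Σ(formed) = 4062 − 3898 = +164 kJ

ΔH ≈ +164 kJ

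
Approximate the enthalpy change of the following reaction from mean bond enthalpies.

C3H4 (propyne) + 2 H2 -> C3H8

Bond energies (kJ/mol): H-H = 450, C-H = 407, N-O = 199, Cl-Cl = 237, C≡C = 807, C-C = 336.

Bonds broken (reactants):
  C≡C: 1 × 807 = 807
  C-C: 1 × 336 = 336
  C-H: 4 × 407 = 1628
  H-H: 2 × 450 = 900
  Σ(broken) = 3671 kJ
Bonds formed (products):
  C-C: 2 × 336 = 672
  C-H: 8 × 407 = 3256
  Σ(formed) = 3928 kJ
ΔH = Σ(broken) − Σ(formed) = 3671 − 3928 = −257 kJ

ΔH ≈ −257 kJ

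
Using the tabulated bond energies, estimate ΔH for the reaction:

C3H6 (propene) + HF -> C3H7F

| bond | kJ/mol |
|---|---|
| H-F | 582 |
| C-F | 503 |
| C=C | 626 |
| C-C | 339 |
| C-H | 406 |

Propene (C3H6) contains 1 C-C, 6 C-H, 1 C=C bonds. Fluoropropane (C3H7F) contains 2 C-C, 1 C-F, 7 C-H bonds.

Bonds broken (reactants):
  C-C: 1 × 339 = 339
  C-H: 6 × 406 = 2436
  C=C: 1 × 626 = 626
  H-F: 1 × 582 = 582
  Σ(broken) = 3983 kJ
Bonds formed (products):
  C-C: 2 × 339 = 678
  C-F: 1 × 503 = 503
  C-H: 7 × 406 = 2842
  Σ(formed) = 4023 kJ
ΔH = Σ(broken) − Σ(formed) = 3983 − 4023 = −40 kJ

ΔH ≈ −40 kJ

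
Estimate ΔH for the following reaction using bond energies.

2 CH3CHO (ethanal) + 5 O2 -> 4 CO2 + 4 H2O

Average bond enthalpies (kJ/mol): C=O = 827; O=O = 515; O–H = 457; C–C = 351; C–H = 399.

Bonds broken (reactants):
  C–C: 2 × 351 = 702
  C–H: 8 × 399 = 3192
  C=O: 2 × 827 = 1654
  O=O: 5 × 515 = 2575
  Σ(broken) = 8123 kJ
Bonds formed (products):
  C=O: 8 × 827 = 6616
  O–H: 8 × 457 = 3656
  Σ(formed) = 10272 kJ
ΔH = Σ(broken) − Σ(formed) = 8123 − 10272 = −2149 kJ

ΔH ≈ −2149 kJ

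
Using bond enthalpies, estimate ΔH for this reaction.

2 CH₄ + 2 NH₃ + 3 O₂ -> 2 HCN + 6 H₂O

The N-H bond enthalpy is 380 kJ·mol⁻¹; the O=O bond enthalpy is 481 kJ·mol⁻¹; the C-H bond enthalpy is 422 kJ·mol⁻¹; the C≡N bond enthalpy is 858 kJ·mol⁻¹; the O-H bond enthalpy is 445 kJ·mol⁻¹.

Bonds broken (reactants):
  C-H: 8 × 422 = 3376
  N-H: 6 × 380 = 2280
  O=O: 3 × 481 = 1443
  Σ(broken) = 7099 kJ
Bonds formed (products):
  C≡N: 2 × 858 = 1716
  C-H: 2 × 422 = 844
  O-H: 12 × 445 = 5340
  Σ(formed) = 7900 kJ
ΔH = Σ(broken) − Σ(formed) = 7099 − 7900 = −801 kJ

ΔH ≈ −801 kJ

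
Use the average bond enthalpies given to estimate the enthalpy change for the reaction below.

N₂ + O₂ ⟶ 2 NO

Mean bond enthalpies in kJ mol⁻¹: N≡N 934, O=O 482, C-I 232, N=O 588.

Bonds broken (reactants):
  N≡N: 1 × 934 = 934
  O=O: 1 × 482 = 482
  Σ(broken) = 1416 kJ
Bonds formed (products):
  N=O: 2 × 588 = 1176
  Σ(formed) = 1176 kJ
ΔH = Σ(broken) − Σ(formed) = 1416 − 1176 = +240 kJ

ΔH ≈ +240 kJ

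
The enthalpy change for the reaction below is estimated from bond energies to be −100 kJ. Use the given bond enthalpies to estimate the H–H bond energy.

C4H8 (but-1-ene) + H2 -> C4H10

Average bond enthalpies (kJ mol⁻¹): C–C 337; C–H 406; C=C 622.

D(H–H) ≈ 427 kJ/mol

Let D be the H–H bond energy.
Σ(broken) = 2×337 + 8×406 + 1×622 + 1×D = 4544 + D
Σ(formed) = 3×337 + 10×406 = 5071
ΔH = Σ(broken) − Σ(formed) = (4544 + D) − (5071) = −527 + D
Setting this equal to −100 kJ gives D = 427 kJ/mol.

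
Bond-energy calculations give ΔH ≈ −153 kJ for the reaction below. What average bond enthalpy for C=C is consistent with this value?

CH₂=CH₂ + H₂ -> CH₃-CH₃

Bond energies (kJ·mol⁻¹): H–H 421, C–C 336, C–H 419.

Let D be the C=C bond energy.
Σ(broken) = 4×419 + 1×D + 1×421 = 2097 + D
Σ(formed) = 1×336 + 6×419 = 2850
ΔH = Σ(broken) − Σ(formed) = (2097 + D) − (2850) = −753 + D
Setting this equal to −153 kJ gives D = 600 kJ/mol.

D(C=C) ≈ 600 kJ/mol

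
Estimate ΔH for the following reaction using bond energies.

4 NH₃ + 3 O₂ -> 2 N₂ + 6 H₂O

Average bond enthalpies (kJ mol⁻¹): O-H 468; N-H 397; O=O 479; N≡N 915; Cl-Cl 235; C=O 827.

ΔH ≈ −1245 kJ

Bonds broken (reactants):
  N-H: 12 × 397 = 4764
  O=O: 3 × 479 = 1437
  Σ(broken) = 6201 kJ
Bonds formed (products):
  N≡N: 2 × 915 = 1830
  O-H: 12 × 468 = 5616
  Σ(formed) = 7446 kJ
ΔH = Σ(broken) − Σ(formed) = 6201 − 7446 = −1245 kJ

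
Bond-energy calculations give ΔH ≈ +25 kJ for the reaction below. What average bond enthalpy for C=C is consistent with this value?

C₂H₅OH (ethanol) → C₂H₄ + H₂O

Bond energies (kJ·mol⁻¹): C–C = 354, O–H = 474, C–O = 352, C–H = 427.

Let D be the C=C bond energy.
Σ(broken) = 1×354 + 5×427 + 1×352 + 1×474 = 3315
Σ(formed) = 4×427 + 1×D + 2×474 = 2656 + D
ΔH = Σ(broken) − Σ(formed) = (3315) − (2656 + D) = +659 − D
Setting this equal to +25 kJ gives D = 634 kJ/mol.

D(C=C) ≈ 634 kJ/mol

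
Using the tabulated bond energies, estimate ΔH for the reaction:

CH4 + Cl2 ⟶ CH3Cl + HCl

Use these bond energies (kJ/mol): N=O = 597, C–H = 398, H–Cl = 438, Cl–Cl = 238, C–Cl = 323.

Bonds broken (reactants):
  C–H: 4 × 398 = 1592
  Cl–Cl: 1 × 238 = 238
  Σ(broken) = 1830 kJ
Bonds formed (products):
  C–Cl: 1 × 323 = 323
  C–H: 3 × 398 = 1194
  H–Cl: 1 × 438 = 438
  Σ(formed) = 1955 kJ
ΔH = Σ(broken) − Σ(formed) = 1830 − 1955 = −125 kJ

ΔH ≈ −125 kJ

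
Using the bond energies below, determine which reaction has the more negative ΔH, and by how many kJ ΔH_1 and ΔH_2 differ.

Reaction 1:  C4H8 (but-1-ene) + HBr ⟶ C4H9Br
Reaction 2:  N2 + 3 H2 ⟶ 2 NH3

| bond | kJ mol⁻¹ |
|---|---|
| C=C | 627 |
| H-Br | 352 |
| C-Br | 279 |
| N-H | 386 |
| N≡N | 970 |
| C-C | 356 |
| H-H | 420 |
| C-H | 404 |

Reaction 2, by 26 kJ

Reaction 1:
  Bonds broken (reactants):
    C-C: 2 × 356 = 712
    C-H: 8 × 404 = 3232
    C=C: 1 × 627 = 627
    H-Br: 1 × 352 = 352
    Σ(broken) = 4923 kJ
  Bonds formed (products):
    C-Br: 1 × 279 = 279
    C-C: 3 × 356 = 1068
    C-H: 9 × 404 = 3636
    Σ(formed) = 4983 kJ
  ΔH_1 = 4923 − 4983 = −60 kJ
Reaction 2:
  Bonds broken (reactants):
    H-H: 3 × 420 = 1260
    N≡N: 1 × 970 = 970
    Σ(broken) = 2230 kJ
  Bonds formed (products):
    N-H: 6 × 386 = 2316
    Σ(formed) = 2316 kJ
  ΔH_2 = 2230 − 2316 = −86 kJ
ΔH_1 − ΔH_2 = +26 kJ, so reaction 2 has the more negative ΔH; |ΔH_1 − ΔH_2| = 26 kJ.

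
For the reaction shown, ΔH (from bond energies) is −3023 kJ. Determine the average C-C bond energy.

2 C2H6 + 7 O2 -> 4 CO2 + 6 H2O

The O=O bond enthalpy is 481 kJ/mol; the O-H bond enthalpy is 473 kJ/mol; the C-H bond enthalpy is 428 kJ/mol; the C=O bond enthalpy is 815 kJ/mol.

Let D be the C-C bond energy.
Σ(broken) = 2×D + 12×428 + 7×481 = 8503 + 2D
Σ(formed) = 8×815 + 12×473 = 12196
ΔH = Σ(broken) − Σ(formed) = (8503 + 2D) − (12196) = −3693 + 2D
Setting this equal to −3023 kJ gives 2D = 670, so D = 335 kJ/mol.

D(C-C) ≈ 335 kJ/mol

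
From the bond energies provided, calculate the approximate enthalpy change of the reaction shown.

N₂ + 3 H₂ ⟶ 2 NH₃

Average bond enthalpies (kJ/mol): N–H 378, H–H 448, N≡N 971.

Bonds broken (reactants):
  H–H: 3 × 448 = 1344
  N≡N: 1 × 971 = 971
  Σ(broken) = 2315 kJ
Bonds formed (products):
  N–H: 6 × 378 = 2268
  Σ(formed) = 2268 kJ
ΔH = Σ(broken) − Σ(formed) = 2315 − 2268 = +47 kJ

ΔH ≈ +47 kJ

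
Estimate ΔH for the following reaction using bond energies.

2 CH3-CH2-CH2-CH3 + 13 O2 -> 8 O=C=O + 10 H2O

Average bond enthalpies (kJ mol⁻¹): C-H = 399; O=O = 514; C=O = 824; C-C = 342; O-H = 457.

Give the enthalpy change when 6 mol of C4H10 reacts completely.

Bonds broken (reactants):
  C-C: 6 × 342 = 2052
  C-H: 20 × 399 = 7980
  O=O: 13 × 514 = 6682
  Σ(broken) = 16714 kJ
Bonds formed (products):
  C=O: 16 × 824 = 13184
  O-H: 20 × 457 = 9140
  Σ(formed) = 22324 kJ
ΔH = Σ(broken) − Σ(formed) = 16714 − 22324 = −5610 kJ
For 3× the reaction as written: 3 × (−5610) = −16830 kJ

ΔH = −16830 kJ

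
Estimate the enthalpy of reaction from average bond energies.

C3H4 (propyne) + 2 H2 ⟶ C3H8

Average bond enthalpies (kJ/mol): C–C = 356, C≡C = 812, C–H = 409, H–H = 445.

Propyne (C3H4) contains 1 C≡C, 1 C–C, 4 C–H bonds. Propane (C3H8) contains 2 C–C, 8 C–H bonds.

ΔH ≈ −290 kJ

Bonds broken (reactants):
  C≡C: 1 × 812 = 812
  C–C: 1 × 356 = 356
  C–H: 4 × 409 = 1636
  H–H: 2 × 445 = 890
  Σ(broken) = 3694 kJ
Bonds formed (products):
  C–C: 2 × 356 = 712
  C–H: 8 × 409 = 3272
  Σ(formed) = 3984 kJ
ΔH = Σ(broken) − Σ(formed) = 3694 − 3984 = −290 kJ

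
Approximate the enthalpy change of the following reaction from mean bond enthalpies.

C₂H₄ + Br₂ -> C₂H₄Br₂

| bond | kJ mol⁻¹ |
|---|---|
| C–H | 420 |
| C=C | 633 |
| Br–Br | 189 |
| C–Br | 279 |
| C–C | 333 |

ΔH ≈ −69 kJ

Bonds broken (reactants):
  Br–Br: 1 × 189 = 189
  C–H: 4 × 420 = 1680
  C=C: 1 × 633 = 633
  Σ(broken) = 2502 kJ
Bonds formed (products):
  C–Br: 2 × 279 = 558
  C–C: 1 × 333 = 333
  C–H: 4 × 420 = 1680
  Σ(formed) = 2571 kJ
ΔH = Σ(broken) − Σ(formed) = 2502 − 2571 = −69 kJ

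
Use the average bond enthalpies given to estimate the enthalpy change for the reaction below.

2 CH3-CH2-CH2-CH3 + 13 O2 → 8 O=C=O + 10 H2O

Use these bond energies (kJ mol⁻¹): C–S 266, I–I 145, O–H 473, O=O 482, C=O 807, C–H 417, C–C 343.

ΔH ≈ −5708 kJ

Bonds broken (reactants):
  C–C: 6 × 343 = 2058
  C–H: 20 × 417 = 8340
  O=O: 13 × 482 = 6266
  Σ(broken) = 16664 kJ
Bonds formed (products):
  C=O: 16 × 807 = 12912
  O–H: 20 × 473 = 9460
  Σ(formed) = 22372 kJ
ΔH = Σ(broken) − Σ(formed) = 16664 − 22372 = −5708 kJ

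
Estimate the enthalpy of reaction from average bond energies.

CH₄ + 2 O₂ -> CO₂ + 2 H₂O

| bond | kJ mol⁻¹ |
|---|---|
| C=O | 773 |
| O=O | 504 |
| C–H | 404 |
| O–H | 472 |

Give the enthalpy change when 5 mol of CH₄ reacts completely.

Bonds broken (reactants):
  C–H: 4 × 404 = 1616
  O=O: 2 × 504 = 1008
  Σ(broken) = 2624 kJ
Bonds formed (products):
  C=O: 2 × 773 = 1546
  O–H: 4 × 472 = 1888
  Σ(formed) = 3434 kJ
ΔH = Σ(broken) − Σ(formed) = 2624 − 3434 = −810 kJ
For 5× the reaction as written: 5 × (−810) = −4050 kJ

ΔH = −4050 kJ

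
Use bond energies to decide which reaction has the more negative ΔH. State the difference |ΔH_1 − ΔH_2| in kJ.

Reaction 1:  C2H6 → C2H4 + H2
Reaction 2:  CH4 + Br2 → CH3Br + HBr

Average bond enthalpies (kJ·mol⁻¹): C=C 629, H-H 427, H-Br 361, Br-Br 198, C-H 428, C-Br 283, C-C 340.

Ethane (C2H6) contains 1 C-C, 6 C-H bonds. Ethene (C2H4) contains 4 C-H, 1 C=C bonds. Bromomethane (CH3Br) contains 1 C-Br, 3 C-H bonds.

Reaction 2, by 158 kJ

Reaction 1:
  Bonds broken (reactants):
    C-C: 1 × 340 = 340
    C-H: 6 × 428 = 2568
    Σ(broken) = 2908 kJ
  Bonds formed (products):
    C-H: 4 × 428 = 1712
    C=C: 1 × 629 = 629
    H-H: 1 × 427 = 427
    Σ(formed) = 2768 kJ
  ΔH_1 = 2908 − 2768 = +140 kJ
Reaction 2:
  Bonds broken (reactants):
    Br-Br: 1 × 198 = 198
    C-H: 4 × 428 = 1712
    Σ(broken) = 1910 kJ
  Bonds formed (products):
    C-Br: 1 × 283 = 283
    C-H: 3 × 428 = 1284
    H-Br: 1 × 361 = 361
    Σ(formed) = 1928 kJ
  ΔH_2 = 1910 − 1928 = −18 kJ
ΔH_1 − ΔH_2 = +158 kJ, so reaction 2 has the more negative ΔH; |ΔH_1 − ΔH_2| = 158 kJ.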